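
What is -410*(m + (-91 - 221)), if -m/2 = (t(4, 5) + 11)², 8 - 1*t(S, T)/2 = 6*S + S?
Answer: 817540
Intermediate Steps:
t(S, T) = 16 - 14*S (t(S, T) = 16 - 2*(6*S + S) = 16 - 14*S)
m = -1682 (m = -2*((16 - 14*4) + 11)² = -2*((16 - 56) + 11)² = -2*(-40 + 11)² = -2*(-29)² = -2*841 = -1682)
-410*(m + (-91 - 221)) = -410*(-1682 + (-91 - 221)) = -410*(-1682 - 312) = -410*(-1994) = 817540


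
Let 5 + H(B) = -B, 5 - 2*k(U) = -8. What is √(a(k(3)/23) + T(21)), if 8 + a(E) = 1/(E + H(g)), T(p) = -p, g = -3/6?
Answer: 2*I*√68773/97 ≈ 5.4071*I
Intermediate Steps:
k(U) = 13/2 (k(U) = 5/2 - ½*(-8) = 5/2 + 4 = 13/2)
g = -½ (g = -3*⅙ = -½ ≈ -0.50000)
H(B) = -5 - B
a(E) = -8 + 1/(-9/2 + E) (a(E) = -8 + 1/(E + (-5 - 1*(-½))) = -8 + 1/(E + (-5 + ½)) = -8 + 1/(E - 9/2) = -8 + 1/(-9/2 + E))
√(a(k(3)/23) + T(21)) = √(2*(37 - 52/23)/(-9 + 2*((13/2)/23)) - 1*21) = √(2*(37 - 52/23)/(-9 + 2*((13/2)*(1/23))) - 21) = √(2*(37 - 8*13/46)/(-9 + 2*(13/46)) - 21) = √(2*(37 - 52/23)/(-9 + 13/23) - 21) = √(2*(799/23)/(-194/23) - 21) = √(2*(-23/194)*(799/23) - 21) = √(-799/97 - 21) = √(-2836/97) = 2*I*√68773/97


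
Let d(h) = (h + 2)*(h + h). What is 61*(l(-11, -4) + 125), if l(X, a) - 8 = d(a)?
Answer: 9089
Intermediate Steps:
d(h) = 2*h*(2 + h) (d(h) = (2 + h)*(2*h) = 2*h*(2 + h))
l(X, a) = 8 + 2*a*(2 + a)
61*(l(-11, -4) + 125) = 61*((8 + 2*(-4)*(2 - 4)) + 125) = 61*((8 + 2*(-4)*(-2)) + 125) = 61*((8 + 16) + 125) = 61*(24 + 125) = 61*149 = 9089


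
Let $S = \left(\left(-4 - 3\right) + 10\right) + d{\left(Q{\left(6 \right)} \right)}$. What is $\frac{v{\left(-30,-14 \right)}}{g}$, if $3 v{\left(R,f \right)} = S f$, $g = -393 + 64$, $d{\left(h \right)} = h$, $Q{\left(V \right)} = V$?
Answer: $\frac{6}{47} \approx 0.12766$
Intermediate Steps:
$g = -329$
$S = 9$ ($S = \left(\left(-4 - 3\right) + 10\right) + 6 = \left(-7 + 10\right) + 6 = 3 + 6 = 9$)
$v{\left(R,f \right)} = 3 f$ ($v{\left(R,f \right)} = \frac{9 f}{3} = 3 f$)
$\frac{v{\left(-30,-14 \right)}}{g} = \frac{3 \left(-14\right)}{-329} = \left(-42\right) \left(- \frac{1}{329}\right) = \frac{6}{47}$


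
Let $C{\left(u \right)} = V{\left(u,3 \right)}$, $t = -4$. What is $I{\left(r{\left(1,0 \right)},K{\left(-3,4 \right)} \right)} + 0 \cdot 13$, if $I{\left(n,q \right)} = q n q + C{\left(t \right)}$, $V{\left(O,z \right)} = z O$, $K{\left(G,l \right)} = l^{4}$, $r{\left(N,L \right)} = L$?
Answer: $-12$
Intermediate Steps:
$V{\left(O,z \right)} = O z$
$C{\left(u \right)} = 3 u$ ($C{\left(u \right)} = u 3 = 3 u$)
$I{\left(n,q \right)} = -12 + n q^{2}$ ($I{\left(n,q \right)} = q n q + 3 \left(-4\right) = n q q - 12 = n q^{2} - 12 = -12 + n q^{2}$)
$I{\left(r{\left(1,0 \right)},K{\left(-3,4 \right)} \right)} + 0 \cdot 13 = \left(-12 + 0 \left(4^{4}\right)^{2}\right) + 0 \cdot 13 = \left(-12 + 0 \cdot 256^{2}\right) + 0 = \left(-12 + 0 \cdot 65536\right) + 0 = \left(-12 + 0\right) + 0 = -12 + 0 = -12$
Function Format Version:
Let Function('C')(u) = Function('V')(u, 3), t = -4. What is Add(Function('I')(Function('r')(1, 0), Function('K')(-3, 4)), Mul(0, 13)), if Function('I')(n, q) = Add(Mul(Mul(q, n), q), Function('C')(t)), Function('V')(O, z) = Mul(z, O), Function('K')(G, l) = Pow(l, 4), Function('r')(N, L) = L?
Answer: -12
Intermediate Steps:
Function('V')(O, z) = Mul(O, z)
Function('C')(u) = Mul(3, u) (Function('C')(u) = Mul(u, 3) = Mul(3, u))
Function('I')(n, q) = Add(-12, Mul(n, Pow(q, 2))) (Function('I')(n, q) = Add(Mul(Mul(q, n), q), Mul(3, -4)) = Add(Mul(Mul(n, q), q), -12) = Add(Mul(n, Pow(q, 2)), -12) = Add(-12, Mul(n, Pow(q, 2))))
Add(Function('I')(Function('r')(1, 0), Function('K')(-3, 4)), Mul(0, 13)) = Add(Add(-12, Mul(0, Pow(Pow(4, 4), 2))), Mul(0, 13)) = Add(Add(-12, Mul(0, Pow(256, 2))), 0) = Add(Add(-12, Mul(0, 65536)), 0) = Add(Add(-12, 0), 0) = Add(-12, 0) = -12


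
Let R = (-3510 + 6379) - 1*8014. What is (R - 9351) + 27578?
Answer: 13082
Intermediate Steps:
R = -5145 (R = 2869 - 8014 = -5145)
(R - 9351) + 27578 = (-5145 - 9351) + 27578 = -14496 + 27578 = 13082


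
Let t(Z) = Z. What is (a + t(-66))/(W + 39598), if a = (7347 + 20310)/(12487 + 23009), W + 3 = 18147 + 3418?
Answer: -257231/241215040 ≈ -0.0010664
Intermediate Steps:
W = 21562 (W = -3 + (18147 + 3418) = -3 + 21565 = 21562)
a = 3073/3944 (a = 27657/35496 = 27657*(1/35496) = 3073/3944 ≈ 0.77916)
(a + t(-66))/(W + 39598) = (3073/3944 - 66)/(21562 + 39598) = -257231/3944/61160 = -257231/3944*1/61160 = -257231/241215040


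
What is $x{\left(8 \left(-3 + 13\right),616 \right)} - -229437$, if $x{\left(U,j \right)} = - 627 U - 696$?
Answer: $178581$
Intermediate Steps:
$x{\left(U,j \right)} = -696 - 627 U$
$x{\left(8 \left(-3 + 13\right),616 \right)} - -229437 = \left(-696 - 627 \cdot 8 \left(-3 + 13\right)\right) - -229437 = \left(-696 - 627 \cdot 8 \cdot 10\right) + 229437 = \left(-696 - 50160\right) + 229437 = -50856 + 229437 = 178581$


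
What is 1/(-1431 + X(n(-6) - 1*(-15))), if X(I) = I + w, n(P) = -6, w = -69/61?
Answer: -61/86811 ≈ -0.00070268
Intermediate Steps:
w = -69/61 (w = -69*1/61 = -69/61 ≈ -1.1311)
X(I) = -69/61 + I (X(I) = I - 69/61 = -69/61 + I)
1/(-1431 + X(n(-6) - 1*(-15))) = 1/(-1431 + (-69/61 + (-6 - 1*(-15)))) = 1/(-1431 + (-69/61 + (-6 + 15))) = 1/(-1431 + (-69/61 + 9)) = 1/(-1431 + 480/61) = 1/(-86811/61) = -61/86811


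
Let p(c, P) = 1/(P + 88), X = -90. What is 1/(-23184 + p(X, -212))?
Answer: -124/2874817 ≈ -4.3133e-5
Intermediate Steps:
p(c, P) = 1/(88 + P)
1/(-23184 + p(X, -212)) = 1/(-23184 + 1/(88 - 212)) = 1/(-23184 + 1/(-124)) = 1/(-23184 - 1/124) = 1/(-2874817/124) = -124/2874817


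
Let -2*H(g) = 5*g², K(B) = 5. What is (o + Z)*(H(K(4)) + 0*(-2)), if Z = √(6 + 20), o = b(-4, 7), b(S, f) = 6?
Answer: -375 - 125*√26/2 ≈ -693.69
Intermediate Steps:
H(g) = -5*g²/2
o = 6
Z = √26 ≈ 5.0990
(o + Z)*(H(K(4)) + 0*(-2)) = (6 + √26)*(-5/2*5² + 0*(-2)) = (6 + √26)*(-5/2*25 + 0) = (6 + √26)*(-125/2 + 0) = (6 + √26)*(-125/2) = -375 - 125*√26/2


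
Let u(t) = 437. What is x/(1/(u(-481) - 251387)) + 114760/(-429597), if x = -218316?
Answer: 23536073166604640/429597 ≈ 5.4786e+10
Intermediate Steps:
x/(1/(u(-481) - 251387)) + 114760/(-429597) = -218316/(1/(437 - 251387)) + 114760/(-429597) = -218316/(1/(-250950)) + 114760*(-1/429597) = -218316/(-1/250950) - 114760/429597 = -218316*(-250950) - 114760/429597 = 54786400200 - 114760/429597 = 23536073166604640/429597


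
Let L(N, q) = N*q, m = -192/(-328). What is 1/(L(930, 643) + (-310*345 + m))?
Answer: 41/20132664 ≈ 2.0365e-6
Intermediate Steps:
m = 24/41 (m = -192*(-1/328) = 24/41 ≈ 0.58537)
1/(L(930, 643) + (-310*345 + m)) = 1/(930*643 + (-310*345 + 24/41)) = 1/(597990 + (-106950 + 24/41)) = 1/(597990 - 4384926/41) = 1/(20132664/41) = 41/20132664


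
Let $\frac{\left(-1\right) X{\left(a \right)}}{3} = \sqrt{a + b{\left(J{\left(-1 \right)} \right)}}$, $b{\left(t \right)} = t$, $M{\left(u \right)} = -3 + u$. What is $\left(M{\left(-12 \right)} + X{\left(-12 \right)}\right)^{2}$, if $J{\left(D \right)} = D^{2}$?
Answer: $126 + 90 i \sqrt{11} \approx 126.0 + 298.5 i$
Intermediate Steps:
$X{\left(a \right)} = - 3 \sqrt{1 + a}$ ($X{\left(a \right)} = - 3 \sqrt{a + \left(-1\right)^{2}} = - 3 \sqrt{a + 1} = - 3 \sqrt{1 + a}$)
$\left(M{\left(-12 \right)} + X{\left(-12 \right)}\right)^{2} = \left(\left(-3 - 12\right) - 3 \sqrt{1 - 12}\right)^{2} = \left(-15 - 3 \sqrt{-11}\right)^{2} = \left(-15 - 3 i \sqrt{11}\right)^{2}$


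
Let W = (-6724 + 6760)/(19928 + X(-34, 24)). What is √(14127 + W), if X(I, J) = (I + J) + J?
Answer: 11*√68683965/767 ≈ 118.86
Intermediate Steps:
X(I, J) = I + 2*J
W = 18/9971 (W = (-6724 + 6760)/(19928 + (-34 + 2*24)) = 36/(19928 + (-34 + 48)) = 36/(19928 + 14) = 36/19942 = 36*(1/19942) = 18/9971 ≈ 0.0018052)
√(14127 + W) = √(14127 + 18/9971) = √(140860335/9971) = 11*√68683965/767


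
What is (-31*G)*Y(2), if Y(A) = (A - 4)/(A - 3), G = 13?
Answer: -806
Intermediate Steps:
Y(A) = (-4 + A)/(-3 + A)
(-31*G)*Y(2) = (-31*13)*((-4 + 2)/(-3 + 2)) = -403*(-2)/(-1) = -(-403)*(-2) = -403*2 = -806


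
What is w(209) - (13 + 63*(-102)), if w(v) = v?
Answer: 6622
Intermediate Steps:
w(209) - (13 + 63*(-102)) = 209 - (13 + 63*(-102)) = 209 - (13 - 6426) = 209 - 1*(-6413) = 209 + 6413 = 6622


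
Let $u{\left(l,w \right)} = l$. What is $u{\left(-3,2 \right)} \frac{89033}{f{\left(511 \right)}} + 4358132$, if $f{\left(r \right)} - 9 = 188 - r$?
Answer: $\frac{1368720547}{314} \approx 4.359 \cdot 10^{6}$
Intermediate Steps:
$f{\left(r \right)} = 197 - r$ ($f{\left(r \right)} = 9 - \left(-188 + r\right) = 197 - r$)
$u{\left(-3,2 \right)} \frac{89033}{f{\left(511 \right)}} + 4358132 = - 3 \frac{89033}{197 - 511} + 4358132 = - 3 \frac{89033}{-314} + 4358132 = - 3 \cdot 89033 \left(- \frac{1}{314}\right) + 4358132 = \left(-3\right) \left(- \frac{89033}{314}\right) + 4358132 = \frac{267099}{314} + 4358132 = \frac{1368720547}{314}$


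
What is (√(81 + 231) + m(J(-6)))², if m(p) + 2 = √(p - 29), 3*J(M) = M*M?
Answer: (-2 + 2*√78 + I*√17)² ≈ 228.35 + 129.16*I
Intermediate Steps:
J(M) = M²/3 (J(M) = (M*M)/3 = M²/3)
m(p) = -2 + √(-29 + p) (m(p) = -2 + √(p - 29) = -2 + √(-29 + p))
(√(81 + 231) + m(J(-6)))² = (√(81 + 231) + (-2 + √(-29 + (⅓)*(-6)²)))² = (√312 + (-2 + √(-29 + (⅓)*36)))² = (2*√78 + (-2 + √(-29 + 12)))² = (2*√78 + (-2 + √(-17)))² = (2*√78 + (-2 + I*√17))² = (-2 + 2*√78 + I*√17)²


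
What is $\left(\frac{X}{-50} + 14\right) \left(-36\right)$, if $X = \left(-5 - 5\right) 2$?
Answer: $- \frac{2592}{5} \approx -518.4$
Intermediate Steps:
$X = -20$ ($X = \left(-10\right) 2 = -20$)
$\left(\frac{X}{-50} + 14\right) \left(-36\right) = \left(- \frac{20}{-50} + 14\right) \left(-36\right) = \left(\left(-20\right) \left(- \frac{1}{50}\right) + 14\right) \left(-36\right) = \left(\frac{2}{5} + 14\right) \left(-36\right) = \frac{72}{5} \left(-36\right) = - \frac{2592}{5}$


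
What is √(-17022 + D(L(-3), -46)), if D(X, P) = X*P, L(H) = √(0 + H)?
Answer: √(-17022 - 46*I*√3) ≈ 0.3053 - 130.47*I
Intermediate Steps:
L(H) = √H
D(X, P) = P*X
√(-17022 + D(L(-3), -46)) = √(-17022 - 46*I*√3)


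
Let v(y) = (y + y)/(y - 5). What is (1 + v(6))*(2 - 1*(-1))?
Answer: 39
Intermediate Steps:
v(y) = 2*y/(-5 + y) (v(y) = (2*y)/(-5 + y) = 2*y/(-5 + y))
(1 + v(6))*(2 - 1*(-1)) = (1 + 2*6/(-5 + 6))*(2 - 1*(-1)) = (1 + 2*6/1)*(2 + 1) = (1 + 2*6*1)*3 = (1 + 12)*3 = 13*3 = 39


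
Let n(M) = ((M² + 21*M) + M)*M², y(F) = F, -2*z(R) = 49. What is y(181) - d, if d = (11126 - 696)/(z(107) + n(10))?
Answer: 11554271/63951 ≈ 180.67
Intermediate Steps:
z(R) = -49/2 (z(R) = -½*49 = -49/2)
n(M) = M²*(M² + 22*M) (n(M) = (M² + 22*M)*M² = M²*(M² + 22*M))
d = 20860/63951 (d = (11126 - 696)/(-49/2 + 10³*(22 + 10)) = 10430/(-49/2 + 1000*32) = 10430/(-49/2 + 32000) = 10430/(63951/2) = 10430*(2/63951) = 20860/63951 ≈ 0.32619)
y(181) - d = 181 - 1*20860/63951 = 181 - 20860/63951 = 11554271/63951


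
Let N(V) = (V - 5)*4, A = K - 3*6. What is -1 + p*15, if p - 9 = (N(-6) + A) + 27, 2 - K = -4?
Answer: -301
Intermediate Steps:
K = 6 (K = 2 - 1*(-4) = 2 + 4 = 6)
A = -12 (A = 6 - 3*6 = 6 - 18 = -12)
N(V) = -20 + 4*V (N(V) = (-5 + V)*4 = -20 + 4*V)
p = -20 (p = 9 + (((-20 + 4*(-6)) - 12) + 27) = 9 + (((-20 - 24) - 12) + 27) = 9 + ((-44 - 12) + 27) = 9 + (-56 + 27) = 9 - 29 = -20)
-1 + p*15 = -1 - 20*15 = -1 - 300 = -301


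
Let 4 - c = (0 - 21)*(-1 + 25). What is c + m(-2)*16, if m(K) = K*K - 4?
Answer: 508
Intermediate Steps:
m(K) = -4 + K² (m(K) = K² - 4 = -4 + K²)
c = 508 (c = 4 - (0 - 21)*(-1 + 25) = 4 - (-21)*24 = 4 - 1*(-504) = 4 + 504 = 508)
c + m(-2)*16 = 508 + (-4 + (-2)²)*16 = 508 + (-4 + 4)*16 = 508 + 0*16 = 508 + 0 = 508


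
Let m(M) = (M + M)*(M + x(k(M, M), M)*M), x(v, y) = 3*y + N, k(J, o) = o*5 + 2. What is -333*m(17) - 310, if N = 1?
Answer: -10201432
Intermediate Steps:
k(J, o) = 2 + 5*o (k(J, o) = 5*o + 2 = 2 + 5*o)
x(v, y) = 1 + 3*y (x(v, y) = 3*y + 1 = 1 + 3*y)
m(M) = 2*M*(M + M*(1 + 3*M)) (m(M) = (M + M)*(M + (1 + 3*M)*M) = (2*M)*(M + M*(1 + 3*M)) = 2*M*(M + M*(1 + 3*M)))
-333*m(17) - 310 = -333*17²*(4 + 6*17) - 310 = -96237*(4 + 102) - 310 = -96237*106 - 310 = -333*30634 - 310 = -10201122 - 310 = -10201432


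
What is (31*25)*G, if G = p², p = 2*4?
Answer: 49600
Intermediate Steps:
p = 8
G = 64 (G = 8² = 64)
(31*25)*G = (31*25)*64 = 775*64 = 49600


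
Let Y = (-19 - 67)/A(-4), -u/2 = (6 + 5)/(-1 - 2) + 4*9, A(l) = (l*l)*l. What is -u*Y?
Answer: 4171/48 ≈ 86.896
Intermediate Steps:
A(l) = l**3 (A(l) = l**2*l = l**3)
u = -194/3 (u = -2*((6 + 5)/(-1 - 2) + 4*9) = -2*(11/(-3) + 36) = -2*(11*(-1/3) + 36) = -2*(-11/3 + 36) = -2*97/3 = -194/3 ≈ -64.667)
Y = 43/32 (Y = (-19 - 67)/((-4)**3) = -86/(-64) = -86*(-1/64) = 43/32 ≈ 1.3438)
-u*Y = -(-194)*43/(3*32) = -1*(-4171/48) = 4171/48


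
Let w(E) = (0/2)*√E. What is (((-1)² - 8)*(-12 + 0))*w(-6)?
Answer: 0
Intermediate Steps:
w(E) = 0 (w(E) = (0*(½))*√E = 0*√E = 0)
(((-1)² - 8)*(-12 + 0))*w(-6) = (((-1)² - 8)*(-12 + 0))*0 = ((1 - 8)*(-12))*0 = -7*(-12)*0 = 84*0 = 0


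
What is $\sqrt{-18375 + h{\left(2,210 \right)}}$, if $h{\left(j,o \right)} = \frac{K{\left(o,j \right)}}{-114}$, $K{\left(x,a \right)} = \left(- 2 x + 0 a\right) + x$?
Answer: $\frac{i \sqrt{6632710}}{19} \approx 135.55 i$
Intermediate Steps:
$K{\left(x,a \right)} = - x$ ($K{\left(x,a \right)} = \left(- 2 x + 0\right) + x = - 2 x + x = - x$)
$h{\left(j,o \right)} = \frac{o}{114}$ ($h{\left(j,o \right)} = \frac{\left(-1\right) o}{-114} = - o \left(- \frac{1}{114}\right) = \frac{o}{114}$)
$\sqrt{-18375 + h{\left(2,210 \right)}} = \sqrt{-18375 + \frac{1}{114} \cdot 210} = \sqrt{-18375 + \frac{35}{19}} = \sqrt{- \frac{349090}{19}} = \frac{i \sqrt{6632710}}{19}$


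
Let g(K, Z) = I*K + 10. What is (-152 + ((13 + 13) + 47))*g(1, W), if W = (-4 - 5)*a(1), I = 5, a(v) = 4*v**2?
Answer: -1185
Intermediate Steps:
W = -36 (W = (-4 - 5)*(4*1**2) = -36 ≈ -36.000)
g(K, Z) = 10 + 5*K (g(K, Z) = 5*K + 10 = 10 + 5*K)
(-152 + ((13 + 13) + 47))*g(1, W) = (-152 + ((13 + 13) + 47))*(10 + 5*1) = (-152 + (26 + 47))*(10 + 5) = (-152 + 73)*15 = -79*15 = -1185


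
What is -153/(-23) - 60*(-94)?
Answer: 129873/23 ≈ 5646.6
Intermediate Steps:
-153/(-23) - 60*(-94) = -153*(-1/23) + 5640 = 153/23 + 5640 = 129873/23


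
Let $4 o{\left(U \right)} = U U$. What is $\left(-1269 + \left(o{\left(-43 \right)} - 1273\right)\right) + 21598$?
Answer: $\frac{78073}{4} \approx 19518.0$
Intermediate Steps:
$o{\left(U \right)} = \frac{U^{2}}{4}$ ($o{\left(U \right)} = \frac{U U}{4} = \frac{U^{2}}{4}$)
$\left(-1269 + \left(o{\left(-43 \right)} - 1273\right)\right) + 21598 = \left(-1269 + \left(\frac{\left(-43\right)^{2}}{4} - 1273\right)\right) + 21598 = \left(-1269 + \left(\frac{1}{4} \cdot 1849 - 1273\right)\right) + 21598 = \left(-1269 + \left(\frac{1849}{4} - 1273\right)\right) + 21598 = \left(-1269 - \frac{3243}{4}\right) + 21598 = - \frac{8319}{4} + 21598 = \frac{78073}{4}$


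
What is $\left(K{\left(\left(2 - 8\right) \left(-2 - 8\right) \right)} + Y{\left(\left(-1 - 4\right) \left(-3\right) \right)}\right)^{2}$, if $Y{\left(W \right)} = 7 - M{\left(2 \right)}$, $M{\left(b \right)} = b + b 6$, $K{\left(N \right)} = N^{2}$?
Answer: $12909649$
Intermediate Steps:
$M{\left(b \right)} = 7 b$ ($M{\left(b \right)} = b + 6 b = 7 b$)
$Y{\left(W \right)} = -7$ ($Y{\left(W \right)} = 7 - 7 \cdot 2 = 7 - 14 = -7$)
$\left(K{\left(\left(2 - 8\right) \left(-2 - 8\right) \right)} + Y{\left(\left(-1 - 4\right) \left(-3\right) \right)}\right)^{2} = \left(\left(\left(2 - 8\right) \left(-2 - 8\right)\right)^{2} - 7\right)^{2} = \left(\left(\left(-6\right) \left(-10\right)\right)^{2} - 7\right)^{2} = \left(60^{2} - 7\right)^{2} = \left(3600 - 7\right)^{2} = 3593^{2} = 12909649$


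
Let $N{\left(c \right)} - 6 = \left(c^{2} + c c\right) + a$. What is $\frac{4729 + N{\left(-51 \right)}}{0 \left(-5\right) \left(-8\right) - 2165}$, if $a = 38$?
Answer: $- \frac{1995}{433} \approx -4.6074$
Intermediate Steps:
$N{\left(c \right)} = 44 + 2 c^{2}$ ($N{\left(c \right)} = 6 + \left(\left(c^{2} + c c\right) + 38\right) = 6 + \left(\left(c^{2} + c^{2}\right) + 38\right) = 6 + \left(2 c^{2} + 38\right) = 6 + \left(38 + 2 c^{2}\right) = 44 + 2 c^{2}$)
$\frac{4729 + N{\left(-51 \right)}}{0 \left(-5\right) \left(-8\right) - 2165} = \frac{4729 + \left(44 + 2 \left(-51\right)^{2}\right)}{0 \left(-5\right) \left(-8\right) - 2165} = \frac{4729 + \left(44 + 2 \cdot 2601\right)}{0 \left(-8\right) - 2165} = \frac{4729 + \left(44 + 5202\right)}{0 - 2165} = \frac{4729 + 5246}{-2165} = 9975 \left(- \frac{1}{2165}\right) = - \frac{1995}{433}$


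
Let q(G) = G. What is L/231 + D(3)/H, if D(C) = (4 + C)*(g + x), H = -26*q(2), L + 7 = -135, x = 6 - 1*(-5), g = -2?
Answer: -21937/12012 ≈ -1.8263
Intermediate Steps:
x = 11 (x = 6 + 5 = 11)
L = -142 (L = -7 - 135 = -142)
H = -52 (H = -26*2 = -52)
D(C) = 36 + 9*C (D(C) = (4 + C)*(-2 + 11) = (4 + C)*9 = 36 + 9*C)
L/231 + D(3)/H = -142/231 + (36 + 9*3)/(-52) = -142*1/231 + (36 + 27)*(-1/52) = -142/231 + 63*(-1/52) = -142/231 - 63/52 = -21937/12012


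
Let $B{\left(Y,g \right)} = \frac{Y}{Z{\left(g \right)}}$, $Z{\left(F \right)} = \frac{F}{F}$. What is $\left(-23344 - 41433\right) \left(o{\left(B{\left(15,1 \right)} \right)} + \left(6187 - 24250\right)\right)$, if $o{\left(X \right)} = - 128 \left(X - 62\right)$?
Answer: $780368519$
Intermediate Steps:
$Z{\left(F \right)} = 1$
$B{\left(Y,g \right)} = Y$ ($B{\left(Y,g \right)} = \frac{Y}{1} = Y 1 = Y$)
$o{\left(X \right)} = 7936 - 128 X$ ($o{\left(X \right)} = - 128 \left(-62 + X\right) = 7936 - 128 X$)
$\left(-23344 - 41433\right) \left(o{\left(B{\left(15,1 \right)} \right)} + \left(6187 - 24250\right)\right) = \left(-23344 - 41433\right) \left(\left(7936 - 1920\right) + \left(6187 - 24250\right)\right) = - 64777 \left(\left(7936 - 1920\right) - 18063\right) = - 64777 \left(6016 - 18063\right) = \left(-64777\right) \left(-12047\right) = 780368519$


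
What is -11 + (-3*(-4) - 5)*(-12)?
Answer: -95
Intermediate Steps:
-11 + (-3*(-4) - 5)*(-12) = -11 + (12 - 5)*(-12) = -11 + 7*(-12) = -11 - 84 = -95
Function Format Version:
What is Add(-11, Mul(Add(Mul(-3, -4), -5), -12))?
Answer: -95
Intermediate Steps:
Add(-11, Mul(Add(Mul(-3, -4), -5), -12)) = Add(-11, Mul(Add(12, -5), -12)) = Add(-11, Mul(7, -12)) = Add(-11, -84) = -95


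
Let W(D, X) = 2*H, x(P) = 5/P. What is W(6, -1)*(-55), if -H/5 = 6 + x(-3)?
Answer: 7150/3 ≈ 2383.3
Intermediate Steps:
H = -65/3 (H = -5*(6 + 5/(-3)) = -5*(6 + 5*(-1/3)) = -5*(6 - 5/3) = -5*13/3 = -65/3 ≈ -21.667)
W(D, X) = -130/3 (W(D, X) = 2*(-65/3) = -130/3)
W(6, -1)*(-55) = -130/3*(-55) = 7150/3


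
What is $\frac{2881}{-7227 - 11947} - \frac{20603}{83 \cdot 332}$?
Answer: $- \frac{237215379}{264179372} \approx -0.89793$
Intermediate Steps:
$\frac{2881}{-7227 - 11947} - \frac{20603}{83 \cdot 332} = \frac{2881}{-7227 - 11947} - \frac{20603}{27556} = \frac{2881}{-19174} - \frac{20603}{27556} = 2881 \left(- \frac{1}{19174}\right) - \frac{20603}{27556} = - \frac{2881}{19174} - \frac{20603}{27556} = - \frac{237215379}{264179372}$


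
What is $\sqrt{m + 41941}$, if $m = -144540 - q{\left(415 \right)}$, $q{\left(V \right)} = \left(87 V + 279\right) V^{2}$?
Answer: $i \sqrt{6266336999} \approx 79160.0 i$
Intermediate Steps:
$q{\left(V \right)} = V^{2} \left(279 + 87 V\right)$ ($q{\left(V \right)} = \left(279 + 87 V\right) V^{2} = V^{2} \left(279 + 87 V\right)$)
$m = -6266378940$ ($m = -144540 - 415^{2} \left(279 + 87 \cdot 415\right) = -144540 - 172225 \left(279 + 36105\right) = -144540 - 172225 \cdot 36384 = -144540 - 6266234400 = -6266378940$)
$\sqrt{m + 41941} = \sqrt{-6266378940 + 41941} = \sqrt{-6266336999} = i \sqrt{6266336999}$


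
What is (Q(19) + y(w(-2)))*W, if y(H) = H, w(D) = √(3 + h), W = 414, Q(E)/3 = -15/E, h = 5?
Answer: -18630/19 + 828*√2 ≈ 190.44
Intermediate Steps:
Q(E) = -45/E (Q(E) = 3*(-15/E) = -45/E)
w(D) = 2*√2 (w(D) = √(3 + 5) = √8 = 2*√2)
(Q(19) + y(w(-2)))*W = (-45/19 + 2*√2)*414 = -18630/19 + 828*√2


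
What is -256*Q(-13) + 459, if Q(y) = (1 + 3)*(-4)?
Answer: 4555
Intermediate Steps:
Q(y) = -16 (Q(y) = 4*(-4) = -16)
-256*Q(-13) + 459 = -256*(-16) + 459 = 4096 + 459 = 4555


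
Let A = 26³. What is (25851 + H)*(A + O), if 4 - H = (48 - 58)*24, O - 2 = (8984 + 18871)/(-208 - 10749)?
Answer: 5025226123645/10957 ≈ 4.5863e+8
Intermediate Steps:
A = 17576
O = -5941/10957 (O = 2 + (8984 + 18871)/(-208 - 10749) = 2 + 27855/(-10957) = 2 + 27855*(-1/10957) = 2 - 27855/10957 = -5941/10957 ≈ -0.54221)
H = 244 (H = 4 - (48 - 58)*24 = 4 - (-10)*24 = 4 - 1*(-240) = 4 + 240 = 244)
(25851 + H)*(A + O) = (25851 + 244)*(17576 - 5941/10957) = 26095*(192574291/10957) = 5025226123645/10957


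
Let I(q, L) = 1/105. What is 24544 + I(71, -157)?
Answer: 2577121/105 ≈ 24544.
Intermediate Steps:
I(q, L) = 1/105
24544 + I(71, -157) = 24544 + 1/105 = 2577121/105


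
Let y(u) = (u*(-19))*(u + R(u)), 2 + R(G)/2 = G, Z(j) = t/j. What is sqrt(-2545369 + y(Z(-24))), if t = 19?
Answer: I*sqrt(162909753)/8 ≈ 1595.5*I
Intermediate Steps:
Z(j) = 19/j
R(G) = -4 + 2*G
y(u) = -19*u*(-4 + 3*u) (y(u) = (u*(-19))*(u + (-4 + 2*u)) = (-19*u)*(-4 + 3*u) = -19*u*(-4 + 3*u))
sqrt(-2545369 + y(Z(-24))) = sqrt(-2545369 + 19*(19/(-24))*(4 - 57/(-24))) = sqrt(-2545369 + 19*(19*(-1/24))*(4 - 57*(-1)/24)) = sqrt(-2545369 + 19*(-19/24)*(4 - 3*(-19/24))) = sqrt(-2545369 + 19*(-19/24)*(4 + 19/8)) = sqrt(-2545369 + 19*(-19/24)*(51/8)) = sqrt(-2545369 - 6137/64) = sqrt(-162909753/64) = I*sqrt(162909753)/8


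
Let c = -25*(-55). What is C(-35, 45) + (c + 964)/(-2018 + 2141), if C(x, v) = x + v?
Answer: 3569/123 ≈ 29.016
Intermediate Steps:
c = 1375
C(x, v) = v + x
C(-35, 45) + (c + 964)/(-2018 + 2141) = (45 - 35) + (1375 + 964)/(-2018 + 2141) = 10 + 2339/123 = 3569/123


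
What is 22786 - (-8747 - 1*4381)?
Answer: 35914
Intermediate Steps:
22786 - (-8747 - 1*4381) = 22786 - (-8747 - 4381) = 22786 - 1*(-13128) = 22786 + 13128 = 35914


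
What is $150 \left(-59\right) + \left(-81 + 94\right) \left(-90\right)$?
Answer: $-10020$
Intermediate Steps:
$150 \left(-59\right) + \left(-81 + 94\right) \left(-90\right) = -8850 + 13 \left(-90\right) = -8850 - 1170 = -10020$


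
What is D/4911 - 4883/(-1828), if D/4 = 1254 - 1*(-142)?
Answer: 34187965/8977308 ≈ 3.8083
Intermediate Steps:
D = 5584 (D = 4*(1254 - 1*(-142)) = 4*(1254 + 142) = 4*1396 = 5584)
D/4911 - 4883/(-1828) = 5584/4911 - 4883/(-1828) = 5584*(1/4911) - 4883*(-1/1828) = 5584/4911 + 4883/1828 = 34187965/8977308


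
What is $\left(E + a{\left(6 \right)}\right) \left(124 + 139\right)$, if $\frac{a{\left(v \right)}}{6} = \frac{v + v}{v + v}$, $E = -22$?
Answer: $-4208$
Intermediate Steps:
$a{\left(v \right)} = 6$ ($a{\left(v \right)} = 6 \frac{v + v}{v + v} = 6 \frac{2 v}{2 v} = 6 \cdot 2 v \frac{1}{2 v} = 6 \cdot 1 = 6$)
$\left(E + a{\left(6 \right)}\right) \left(124 + 139\right) = \left(-22 + 6\right) \left(124 + 139\right) = \left(-16\right) 263 = -4208$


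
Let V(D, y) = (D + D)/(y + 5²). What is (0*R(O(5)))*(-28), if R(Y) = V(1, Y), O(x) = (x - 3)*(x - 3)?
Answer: 0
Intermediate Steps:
O(x) = (-3 + x)² (O(x) = (-3 + x)*(-3 + x) = (-3 + x)²)
V(D, y) = 2*D/(25 + y) (V(D, y) = (2*D)/(y + 25) = (2*D)/(25 + y) = 2*D/(25 + y))
R(Y) = 2/(25 + Y) (R(Y) = 2*1/(25 + Y) = 2/(25 + Y))
(0*R(O(5)))*(-28) = (0*(2/(25 + (-3 + 5)²)))*(-28) = (0*(2/(25 + 2²)))*(-28) = (0*(2/(25 + 4)))*(-28) = (0*(2/29))*(-28) = 0*(-28) = 0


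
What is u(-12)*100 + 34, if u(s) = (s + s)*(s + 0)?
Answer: 28834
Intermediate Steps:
u(s) = 2*s**2 (u(s) = (2*s)*s = 2*s**2)
u(-12)*100 + 34 = (2*(-12)**2)*100 + 34 = (2*144)*100 + 34 = 288*100 + 34 = 28800 + 34 = 28834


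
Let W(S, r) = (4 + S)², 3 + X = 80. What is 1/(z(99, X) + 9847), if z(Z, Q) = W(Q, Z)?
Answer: 1/16408 ≈ 6.0946e-5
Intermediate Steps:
X = 77 (X = -3 + 80 = 77)
z(Z, Q) = (4 + Q)²
1/(z(99, X) + 9847) = 1/((4 + 77)² + 9847) = 1/(81² + 9847) = 1/(6561 + 9847) = 1/16408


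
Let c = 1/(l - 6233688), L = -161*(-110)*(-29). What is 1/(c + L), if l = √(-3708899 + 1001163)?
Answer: -19957526421389830888/10249985994764804805587841 + 2*I*√676934/10249985994764804805587841 ≈ -1.9471e-6 + 1.6054e-22*I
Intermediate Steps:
l = 2*I*√676934 (l = √(-2707736) = 2*I*√676934 ≈ 1645.5*I)
L = -513590 (L = 17710*(-29) = -513590)
c = 1/(-6233688 + 2*I*√676934) (c = 1/(2*I*√676934 - 6233688) = 1/(-6233688 + 2*I*√676934) ≈ -1.6042e-7 - 4.23e-11*I)
1/(c + L) = 1/((-779211/4857358598635 - I*√676934/19429434394540) - 513590) = 1/(-2494690802673728861/4857358598635 - I*√676934/19429434394540)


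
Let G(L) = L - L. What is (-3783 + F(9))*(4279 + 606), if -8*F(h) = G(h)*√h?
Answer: -18479955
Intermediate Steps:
G(L) = 0
F(h) = 0 (F(h) = -0*√h = -⅛*0 = 0)
(-3783 + F(9))*(4279 + 606) = (-3783 + 0)*(4279 + 606) = -3783*4885 = -18479955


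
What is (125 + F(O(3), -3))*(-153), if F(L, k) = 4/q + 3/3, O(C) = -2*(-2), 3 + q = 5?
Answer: -19584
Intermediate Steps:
q = 2 (q = -3 + 5 = 2)
O(C) = 4
F(L, k) = 3 (F(L, k) = 4/2 + 3/3 = 4*(½) + 3*(⅓) = 2 + 1 = 3)
(125 + F(O(3), -3))*(-153) = (125 + 3)*(-153) = 128*(-153) = -19584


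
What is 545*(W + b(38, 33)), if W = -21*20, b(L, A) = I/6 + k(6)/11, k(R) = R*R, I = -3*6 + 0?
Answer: -2516265/11 ≈ -2.2875e+5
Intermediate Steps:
I = -18 (I = -18 + 0 = -18)
k(R) = R**2
b(L, A) = 3/11 (b(L, A) = -18/6 + 6**2/11 = -18*1/6 + 36*(1/11) = -3 + 36/11 = 3/11)
W = -420
545*(W + b(38, 33)) = 545*(-420 + 3/11) = 545*(-4617/11) = -2516265/11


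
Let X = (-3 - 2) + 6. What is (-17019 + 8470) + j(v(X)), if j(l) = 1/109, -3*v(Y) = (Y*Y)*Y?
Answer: -931840/109 ≈ -8549.0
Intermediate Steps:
X = 1 (X = -5 + 6 = 1)
v(Y) = -Y**3/3 (v(Y) = -Y*Y*Y/3 = -Y**2*Y/3 = -Y**3/3)
j(l) = 1/109
(-17019 + 8470) + j(v(X)) = (-17019 + 8470) + 1/109 = -8549 + 1/109 = -931840/109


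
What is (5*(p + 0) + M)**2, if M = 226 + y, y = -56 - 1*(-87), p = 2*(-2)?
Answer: 56169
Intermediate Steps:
p = -4
y = 31 (y = -56 + 87 = 31)
M = 257 (M = 226 + 31 = 257)
(5*(p + 0) + M)**2 = (5*(-4 + 0) + 257)**2 = (5*(-4) + 257)**2 = (-20 + 257)**2 = 237**2 = 56169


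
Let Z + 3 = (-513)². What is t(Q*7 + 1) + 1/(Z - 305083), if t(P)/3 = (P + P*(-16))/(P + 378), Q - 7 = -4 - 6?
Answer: 18862471/7503143 ≈ 2.5139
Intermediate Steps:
Q = -3 (Q = 7 + (-4 - 6) = 7 - 10 = -3)
Z = 263166 (Z = -3 + (-513)² = -3 + 263169 = 263166)
t(P) = -45*P/(378 + P) (t(P) = 3*((P + P*(-16))/(P + 378)) = 3*((P - 16*P)/(378 + P)) = 3*((-15*P)/(378 + P)) = 3*(-15*P/(378 + P)) = -45*P/(378 + P))
t(Q*7 + 1) + 1/(Z - 305083) = -45*(-3*7 + 1)/(378 + (-3*7 + 1)) + 1/(263166 - 305083) = -45*(-21 + 1)/(378 + (-21 + 1)) + 1/(-41917) = -45*(-20)/(378 - 20) - 1/41917 = -45*(-20)/358 - 1/41917 = -45*(-20)*1/358 - 1/41917 = 450/179 - 1/41917 = 18862471/7503143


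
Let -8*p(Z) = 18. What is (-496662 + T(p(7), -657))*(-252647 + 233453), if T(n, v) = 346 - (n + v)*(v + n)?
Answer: 142945635525/8 ≈ 1.7868e+10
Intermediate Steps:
p(Z) = -9/4 (p(Z) = -⅛*18 = -9/4)
T(n, v) = 346 - (n + v)² (T(n, v) = 346 - (n + v)*(n + v) = 346 - (n + v)²)
(-496662 + T(p(7), -657))*(-252647 + 233453) = (-496662 + (346 - (-9/4 - 657)²))*(-252647 + 233453) = (-496662 + (346 - (-2637/4)²))*(-19194) = (-496662 + (346 - 1*6953769/16))*(-19194) = (-496662 + (346 - 6953769/16))*(-19194) = (-496662 - 6948233/16)*(-19194) = -14894825/16*(-19194) = 142945635525/8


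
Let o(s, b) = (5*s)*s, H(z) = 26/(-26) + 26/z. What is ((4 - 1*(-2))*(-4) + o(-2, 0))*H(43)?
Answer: 68/43 ≈ 1.5814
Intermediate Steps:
H(z) = -1 + 26/z (H(z) = 26*(-1/26) + 26/z = -1 + 26/z)
o(s, b) = 5*s**2
((4 - 1*(-2))*(-4) + o(-2, 0))*H(43) = ((4 - 1*(-2))*(-4) + 5*(-2)**2)*((26 - 1*43)/43) = ((4 + 2)*(-4) + 5*4)*((26 - 43)/43) = (6*(-4) + 20)*((1/43)*(-17)) = (-24 + 20)*(-17/43) = -4*(-17/43) = 68/43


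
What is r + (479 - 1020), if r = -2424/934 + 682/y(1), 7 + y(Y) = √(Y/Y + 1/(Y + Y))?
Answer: -28575521/44365 - 682*√6/95 ≈ -661.69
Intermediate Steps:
y(Y) = -7 + √(1 + 1/(2*Y)) (y(Y) = -7 + √(Y/Y + 1/(Y + Y)) = -7 + √(1 + 1/(2*Y)))
r = -1212/467 + 682/(-7 + √6/2) (r = -2424/934 + 682/(-7 + √(4 + 2/1)/2) = -2424*1/934 + 682/(-7 + √(4 + 2*1)/2) = -1212/467 + 682/(-7 + √(4 + 2)/2) = -1212/467 + 682/(-7 + √6/2) ≈ -120.69)
r + (479 - 1020) = (-4574056/44365 - 682*√6/95) + (479 - 1020) = (-4574056/44365 - 682*√6/95) - 541 = -28575521/44365 - 682*√6/95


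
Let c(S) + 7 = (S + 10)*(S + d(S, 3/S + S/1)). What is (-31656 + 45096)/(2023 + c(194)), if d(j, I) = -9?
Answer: 1120/3313 ≈ 0.33806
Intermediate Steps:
c(S) = -7 + (-9 + S)*(10 + S) (c(S) = -7 + (S + 10)*(S - 9) = -7 + (10 + S)*(-9 + S) = -7 + (-9 + S)*(10 + S))
(-31656 + 45096)/(2023 + c(194)) = (-31656 + 45096)/(2023 + (-97 + 194 + 194²)) = 13440/(2023 + (-97 + 194 + 37636)) = 13440/(2023 + 37733) = 13440/39756 = 13440*(1/39756) = 1120/3313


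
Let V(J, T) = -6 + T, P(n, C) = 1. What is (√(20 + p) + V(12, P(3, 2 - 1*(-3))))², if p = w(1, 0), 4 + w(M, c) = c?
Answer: 1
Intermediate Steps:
w(M, c) = -4 + c
p = -4 (p = -4 + 0 = -4)
(√(20 + p) + V(12, P(3, 2 - 1*(-3))))² = (√(20 - 4) + (-6 + 1))² = (√16 - 5)² = (4 - 5)² = (-1)² = 1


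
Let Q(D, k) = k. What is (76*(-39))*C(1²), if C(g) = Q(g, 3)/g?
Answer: -8892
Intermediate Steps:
C(g) = 3/g
(76*(-39))*C(1²) = (76*(-39))*(3/(1²)) = -8892/1 = -8892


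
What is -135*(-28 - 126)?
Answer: 20790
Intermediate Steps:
-135*(-28 - 126) = -135*(-154) = 20790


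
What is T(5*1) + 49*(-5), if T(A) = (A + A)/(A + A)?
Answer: -244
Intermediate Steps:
T(A) = 1 (T(A) = (2*A)/((2*A)) = (2*A)*(1/(2*A)) = 1)
T(5*1) + 49*(-5) = 1 + 49*(-5) = 1 - 245 = -244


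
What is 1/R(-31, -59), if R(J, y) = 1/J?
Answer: -31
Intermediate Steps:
1/R(-31, -59) = 1/(1/(-31)) = 1/(-1/31) = -31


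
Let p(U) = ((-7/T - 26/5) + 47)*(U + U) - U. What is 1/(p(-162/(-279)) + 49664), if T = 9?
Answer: 155/7705214 ≈ 2.0116e-5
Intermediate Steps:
p(U) = 3647*U/45 (p(U) = ((-7/9 - 26/5) + 47)*(U + U) - U = ((-7*1/9 - 26*1/5) + 47)*(2*U) - U = ((-7/9 - 26/5) + 47)*(2*U) - U = (-269/45 + 47)*(2*U) - U = 1846*(2*U)/45 - U = 3692*U/45 - U = 3647*U/45)
1/(p(-162/(-279)) + 49664) = 1/(3647*(-162/(-279))/45 + 49664) = 1/(3647*(-162*(-1/279))/45 + 49664) = 1/((3647/45)*(18/31) + 49664) = 1/(7294/155 + 49664) = 1/(7705214/155) = 155/7705214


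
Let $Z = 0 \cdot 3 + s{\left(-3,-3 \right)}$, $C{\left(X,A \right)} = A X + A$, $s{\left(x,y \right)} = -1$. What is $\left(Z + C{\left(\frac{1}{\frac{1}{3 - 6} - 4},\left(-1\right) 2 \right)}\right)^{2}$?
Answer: $\frac{1089}{169} \approx 6.4438$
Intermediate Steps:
$C{\left(X,A \right)} = A + A X$
$Z = -1$ ($Z = 0 \cdot 3 - 1 = 0 - 1 = -1$)
$\left(Z + C{\left(\frac{1}{\frac{1}{3 - 6} - 4},\left(-1\right) 2 \right)}\right)^{2} = \left(-1 + \left(-1\right) 2 \left(1 + \frac{1}{\frac{1}{3 - 6} - 4}\right)\right)^{2} = \left(-1 - 2 \left(1 + \frac{1}{\frac{1}{-3} - 4}\right)\right)^{2} = \left(-1 - 2 \left(1 + \frac{1}{- \frac{1}{3} - 4}\right)\right)^{2} = \left(-1 - 2 \left(1 + \frac{1}{- \frac{13}{3}}\right)\right)^{2} = \left(-1 - 2 \left(1 - \frac{3}{13}\right)\right)^{2} = \left(-1 - \frac{20}{13}\right)^{2} = \left(- \frac{33}{13}\right)^{2} = \frac{1089}{169}$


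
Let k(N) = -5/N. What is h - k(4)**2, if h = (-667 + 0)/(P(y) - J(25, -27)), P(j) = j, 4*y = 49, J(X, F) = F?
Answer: -46613/2512 ≈ -18.556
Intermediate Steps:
y = 49/4 (y = (1/4)*49 = 49/4 ≈ 12.250)
h = -2668/157 (h = (-667 + 0)/(49/4 - 1*(-27)) = -667/(49/4 + 27) = -667/157/4 = -667*4/157 = -2668/157 ≈ -16.994)
h - k(4)**2 = -2668/157 - (-5/4)**2 = -2668/157 - 1*25/16 = -2668/157 - 25/16 = -46613/2512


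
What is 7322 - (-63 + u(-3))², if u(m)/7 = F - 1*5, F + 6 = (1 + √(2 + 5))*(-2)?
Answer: -17766 - 4312*√7 ≈ -29174.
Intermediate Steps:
F = -8 - 2*√7 (F = -6 + (1 + √(2 + 5))*(-2) = -6 + (1 + √7)*(-2) = -6 + (-2 - 2*√7) = -8 - 2*√7 ≈ -13.292)
u(m) = -91 - 14*√7 (u(m) = 7*((-8 - 2*√7) - 1*5) = 7*((-8 - 2*√7) - 5) = 7*(-13 - 2*√7) = -91 - 14*√7)
7322 - (-63 + u(-3))² = 7322 - (-63 + (-91 - 14*√7))² = 7322 - (-154 - 14*√7)²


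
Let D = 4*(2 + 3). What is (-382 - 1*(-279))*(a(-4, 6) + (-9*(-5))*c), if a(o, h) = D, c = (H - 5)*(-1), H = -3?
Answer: -39140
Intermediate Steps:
c = 8 (c = (-3 - 5)*(-1) = -8*(-1) = 8)
D = 20 (D = 4*5 = 20)
a(o, h) = 20
(-382 - 1*(-279))*(a(-4, 6) + (-9*(-5))*c) = (-382 - 1*(-279))*(20 - 9*(-5)*8) = (-382 + 279)*(20 + 45*8) = -103*(20 + 360) = -103*380 = -39140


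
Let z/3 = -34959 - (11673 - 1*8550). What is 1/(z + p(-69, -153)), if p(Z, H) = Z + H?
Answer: -1/114468 ≈ -8.7361e-6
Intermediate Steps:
p(Z, H) = H + Z
z = -114246 (z = 3*(-34959 - (11673 - 1*8550)) = 3*(-34959 - (11673 - 8550)) = 3*(-34959 - 1*3123) = 3*(-34959 - 3123) = 3*(-38082) = -114246)
1/(z + p(-69, -153)) = 1/(-114246 + (-153 - 69)) = 1/(-114246 - 222) = 1/(-114468) = -1/114468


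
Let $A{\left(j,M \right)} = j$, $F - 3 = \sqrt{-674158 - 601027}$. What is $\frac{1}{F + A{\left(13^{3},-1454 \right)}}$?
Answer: $\frac{440}{1223037} - \frac{i \sqrt{1275185}}{6115185} \approx 0.00035976 - 0.00018466 i$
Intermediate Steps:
$F = 3 + i \sqrt{1275185}$ ($F = 3 + \sqrt{-674158 - 601027} = 3 + \sqrt{-1275185} = 3 + i \sqrt{1275185} \approx 3.0 + 1129.2 i$)
$\frac{1}{F + A{\left(13^{3},-1454 \right)}} = \frac{1}{\left(3 + i \sqrt{1275185}\right) + 13^{3}} = \frac{1}{\left(3 + i \sqrt{1275185}\right) + 2197} = \frac{1}{2200 + i \sqrt{1275185}}$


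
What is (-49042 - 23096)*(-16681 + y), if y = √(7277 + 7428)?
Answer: 1203333978 - 72138*√14705 ≈ 1.1946e+9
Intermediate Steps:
y = √14705 ≈ 121.26
(-49042 - 23096)*(-16681 + y) = (-49042 - 23096)*(-16681 + √14705) = -72138*(-16681 + √14705) = 1203333978 - 72138*√14705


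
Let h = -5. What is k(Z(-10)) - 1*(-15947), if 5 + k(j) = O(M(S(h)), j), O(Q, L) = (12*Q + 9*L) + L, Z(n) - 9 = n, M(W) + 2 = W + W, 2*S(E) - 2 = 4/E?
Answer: 79612/5 ≈ 15922.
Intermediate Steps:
S(E) = 1 + 2/E (S(E) = 1 + (4/E)/2 = 1 + 2/E)
M(W) = -2 + 2*W (M(W) = -2 + (W + W) = -2 + 2*W)
Z(n) = 9 + n
O(Q, L) = 10*L + 12*Q (O(Q, L) = (9*L + 12*Q) + L = 10*L + 12*Q)
k(j) = -73/5 + 10*j (k(j) = -5 + (10*j + 12*(-2 + 2*((2 - 5)/(-5)))) = -5 + (10*j + 12*(-2 + 2*(-⅕*(-3)))) = -5 + (10*j + 12*(-2 + 2*(⅗))) = -5 + (10*j + 12*(-2 + 6/5)) = -5 + (10*j + 12*(-⅘)) = -5 + (10*j - 48/5) = -5 + (-48/5 + 10*j) = -73/5 + 10*j)
k(Z(-10)) - 1*(-15947) = (-73/5 + 10*(9 - 10)) - 1*(-15947) = (-73/5 + 10*(-1)) + 15947 = (-73/5 - 10) + 15947 = -123/5 + 15947 = 79612/5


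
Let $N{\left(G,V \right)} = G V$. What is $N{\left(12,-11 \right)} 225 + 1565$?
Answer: $-28135$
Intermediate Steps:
$N{\left(12,-11 \right)} 225 + 1565 = 12 \left(-11\right) 225 + 1565 = \left(-132\right) 225 + 1565 = -29700 + 1565 = -28135$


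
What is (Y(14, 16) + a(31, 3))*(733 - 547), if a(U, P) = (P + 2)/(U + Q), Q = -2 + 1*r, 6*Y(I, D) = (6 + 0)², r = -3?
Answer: 14973/13 ≈ 1151.8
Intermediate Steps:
Y(I, D) = 6 (Y(I, D) = (6 + 0)²/6 = (⅙)*6² = (⅙)*36 = 6)
Q = -5 (Q = -2 + 1*(-3) = -2 - 3 = -5)
a(U, P) = (2 + P)/(-5 + U) (a(U, P) = (P + 2)/(U - 5) = (2 + P)/(-5 + U))
(Y(14, 16) + a(31, 3))*(733 - 547) = (6 + (2 + 3)/(-5 + 31))*(733 - 547) = (6 + 5/26)*186 = (161/26)*186 = 14973/13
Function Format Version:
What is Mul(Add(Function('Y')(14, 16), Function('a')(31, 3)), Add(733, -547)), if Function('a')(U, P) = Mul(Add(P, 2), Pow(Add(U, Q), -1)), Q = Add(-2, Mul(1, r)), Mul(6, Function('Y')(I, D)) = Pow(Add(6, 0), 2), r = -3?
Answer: Rational(14973, 13) ≈ 1151.8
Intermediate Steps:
Function('Y')(I, D) = 6 (Function('Y')(I, D) = Mul(Rational(1, 6), Pow(Add(6, 0), 2)) = Mul(Rational(1, 6), Pow(6, 2)) = Mul(Rational(1, 6), 36) = 6)
Q = -5 (Q = Add(-2, Mul(1, -3)) = Add(-2, -3) = -5)
Function('a')(U, P) = Mul(Pow(Add(-5, U), -1), Add(2, P)) (Function('a')(U, P) = Mul(Add(P, 2), Pow(Add(U, -5), -1)) = Mul(Add(2, P), Pow(Add(-5, U), -1)) = Mul(Pow(Add(-5, U), -1), Add(2, P)))
Mul(Add(Function('Y')(14, 16), Function('a')(31, 3)), Add(733, -547)) = Mul(Add(6, Mul(Pow(Add(-5, 31), -1), Add(2, 3))), Add(733, -547)) = Mul(Add(6, Mul(Pow(26, -1), 5)), 186) = Mul(Add(6, Mul(Rational(1, 26), 5)), 186) = Mul(Add(6, Rational(5, 26)), 186) = Mul(Rational(161, 26), 186) = Rational(14973, 13)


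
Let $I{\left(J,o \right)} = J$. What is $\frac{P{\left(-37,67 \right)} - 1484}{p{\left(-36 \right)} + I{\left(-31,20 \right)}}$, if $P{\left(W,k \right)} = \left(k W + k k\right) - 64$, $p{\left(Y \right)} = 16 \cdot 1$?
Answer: $- \frac{154}{5} \approx -30.8$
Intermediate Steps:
$p{\left(Y \right)} = 16$
$P{\left(W,k \right)} = -64 + k^{2} + W k$ ($P{\left(W,k \right)} = \left(W k + k^{2}\right) - 64 = \left(k^{2} + W k\right) - 64 = -64 + k^{2} + W k$)
$\frac{P{\left(-37,67 \right)} - 1484}{p{\left(-36 \right)} + I{\left(-31,20 \right)}} = \frac{\left(-64 + 67^{2} - 2479\right) - 1484}{16 - 31} = \frac{\left(-64 + 4489 - 2479\right) - 1484}{-15} = \left(1946 - 1484\right) \left(- \frac{1}{15}\right) = 462 \left(- \frac{1}{15}\right) = - \frac{154}{5}$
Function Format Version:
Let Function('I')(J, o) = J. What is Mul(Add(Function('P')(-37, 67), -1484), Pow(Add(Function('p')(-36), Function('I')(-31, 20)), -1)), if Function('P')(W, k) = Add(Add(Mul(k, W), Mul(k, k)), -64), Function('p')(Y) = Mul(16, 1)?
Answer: Rational(-154, 5) ≈ -30.800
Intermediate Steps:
Function('p')(Y) = 16
Function('P')(W, k) = Add(-64, Pow(k, 2), Mul(W, k)) (Function('P')(W, k) = Add(Add(Mul(W, k), Pow(k, 2)), -64) = Add(Add(Pow(k, 2), Mul(W, k)), -64) = Add(-64, Pow(k, 2), Mul(W, k)))
Mul(Add(Function('P')(-37, 67), -1484), Pow(Add(Function('p')(-36), Function('I')(-31, 20)), -1)) = Mul(Add(Add(-64, Pow(67, 2), Mul(-37, 67)), -1484), Pow(Add(16, -31), -1)) = Mul(Add(Add(-64, 4489, -2479), -1484), Pow(-15, -1)) = Mul(Add(1946, -1484), Rational(-1, 15)) = Mul(462, Rational(-1, 15)) = Rational(-154, 5)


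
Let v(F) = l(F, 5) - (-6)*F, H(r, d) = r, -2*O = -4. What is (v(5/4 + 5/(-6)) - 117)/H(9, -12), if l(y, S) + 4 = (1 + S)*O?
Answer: -71/6 ≈ -11.833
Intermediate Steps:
O = 2 (O = -½*(-4) = 2)
l(y, S) = -2 + 2*S (l(y, S) = -4 + (1 + S)*2 = -4 + (2 + 2*S) = -2 + 2*S)
v(F) = 8 + 6*F (v(F) = (-2 + 2*5) - (-6)*F = (-2 + 10) + 6*F = 8 + 6*F)
(v(5/4 + 5/(-6)) - 117)/H(9, -12) = ((8 + 6*(5/4 + 5/(-6))) - 117)/9 = ((8 + 6*(5*(¼) + 5*(-⅙))) - 117)/9 = ((8 + 6*(5/4 - ⅚)) - 117)/9 = ((8 + 6*(5/12)) - 117)/9 = ((8 + 5/2) - 117)/9 = (21/2 - 117)/9 = (⅑)*(-213/2) = -71/6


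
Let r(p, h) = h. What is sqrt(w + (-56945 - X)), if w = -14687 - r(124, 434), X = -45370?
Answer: 2*I*sqrt(6674) ≈ 163.39*I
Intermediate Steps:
w = -15121 (w = -14687 - 1*434 = -14687 - 434 = -15121)
sqrt(w + (-56945 - X)) = sqrt(-15121 + (-56945 - 1*(-45370))) = sqrt(-15121 + (-56945 + 45370)) = sqrt(-15121 - 11575) = sqrt(-26696) = 2*I*sqrt(6674)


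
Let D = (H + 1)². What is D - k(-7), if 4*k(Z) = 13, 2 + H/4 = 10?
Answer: 4343/4 ≈ 1085.8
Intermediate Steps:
H = 32 (H = -8 + 4*10 = -8 + 40 = 32)
k(Z) = 13/4 (k(Z) = (¼)*13 = 13/4)
D = 1089 (D = (32 + 1)² = 33² = 1089)
D - k(-7) = 1089 - 1*13/4 = 1089 - 13/4 = 4343/4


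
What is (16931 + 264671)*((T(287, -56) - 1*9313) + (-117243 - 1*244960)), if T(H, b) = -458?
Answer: -104748622348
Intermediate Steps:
(16931 + 264671)*((T(287, -56) - 1*9313) + (-117243 - 1*244960)) = (16931 + 264671)*((-458 - 1*9313) + (-117243 - 1*244960)) = 281602*((-458 - 9313) + (-117243 - 244960)) = 281602*(-9771 - 362203) = 281602*(-371974) = -104748622348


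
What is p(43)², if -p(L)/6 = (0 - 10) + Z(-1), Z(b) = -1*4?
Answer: 7056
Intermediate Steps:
Z(b) = -4
p(L) = 84 (p(L) = -6*((0 - 10) - 4) = -6*(-10 - 4) = -6*(-14) = 84)
p(43)² = 84² = 7056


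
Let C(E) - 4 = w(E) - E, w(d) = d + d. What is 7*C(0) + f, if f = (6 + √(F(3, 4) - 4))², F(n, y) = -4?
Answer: 56 + 24*I*√2 ≈ 56.0 + 33.941*I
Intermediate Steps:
w(d) = 2*d
C(E) = 4 + E (C(E) = 4 + (2*E - E) = 4 + E)
f = (6 + 2*I*√2)² (f = (6 + √(-4 - 4))² = (6 + √(-8))² = (6 + 2*I*√2)² ≈ 28.0 + 33.941*I)
7*C(0) + f = 7*(4 + 0) + (28 + 24*I*√2) = 7*4 + (28 + 24*I*√2) = 28 + (28 + 24*I*√2) = 56 + 24*I*√2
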